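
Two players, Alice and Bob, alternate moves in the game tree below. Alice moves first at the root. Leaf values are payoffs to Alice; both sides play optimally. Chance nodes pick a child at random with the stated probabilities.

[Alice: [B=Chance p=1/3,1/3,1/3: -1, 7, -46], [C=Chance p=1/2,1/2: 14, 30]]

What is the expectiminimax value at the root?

B (Chance): 1/3·-1 + 1/3·7 + 1/3·-46 = -13.33
C (Chance): 1/2·14 + 1/2·30 = 22
Root (Alice): max(-13.33, 22) = 22

22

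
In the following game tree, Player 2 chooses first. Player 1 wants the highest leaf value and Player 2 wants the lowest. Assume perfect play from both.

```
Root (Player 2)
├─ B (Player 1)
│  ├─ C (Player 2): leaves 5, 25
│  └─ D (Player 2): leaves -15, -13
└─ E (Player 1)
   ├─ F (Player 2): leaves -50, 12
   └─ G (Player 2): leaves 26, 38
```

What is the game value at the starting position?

5

C (Player 2): min(5, 25) = 5
D (Player 2): min(-15, -13) = -15
B (Player 1): max(5, -15) = 5
F (Player 2): min(-50, 12) = -50
G (Player 2): min(26, 38) = 26
E (Player 1): max(-50, 26) = 26
Root (Player 2): min(5, 26) = 5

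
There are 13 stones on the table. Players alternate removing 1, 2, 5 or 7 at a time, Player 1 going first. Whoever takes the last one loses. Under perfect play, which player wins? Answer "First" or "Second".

Compute winning (W) and losing (L) positions by backward induction:
i:   0  1  2  3  4  5  6  7  8  9 10 11 12 13
     W  L  W  W  L  W  W  L  W  W  L  W  W  L
Position 13 is L, so the second player wins.

Second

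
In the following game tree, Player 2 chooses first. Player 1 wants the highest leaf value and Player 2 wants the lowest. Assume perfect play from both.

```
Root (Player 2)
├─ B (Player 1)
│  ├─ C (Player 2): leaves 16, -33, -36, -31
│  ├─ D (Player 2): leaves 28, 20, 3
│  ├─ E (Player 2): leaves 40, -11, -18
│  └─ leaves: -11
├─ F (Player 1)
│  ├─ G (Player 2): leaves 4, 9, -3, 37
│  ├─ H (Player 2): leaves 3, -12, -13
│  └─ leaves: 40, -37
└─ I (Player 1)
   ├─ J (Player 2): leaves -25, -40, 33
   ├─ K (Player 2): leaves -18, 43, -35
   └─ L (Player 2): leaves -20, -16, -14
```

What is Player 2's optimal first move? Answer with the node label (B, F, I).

I

C (Player 2): min(16, -33, -36, -31) = -36
D (Player 2): min(28, 20, 3) = 3
E (Player 2): min(40, -11, -18) = -18
B (Player 1): max(-36, 3, -18, -11) = 3
G (Player 2): min(4, 9, -3, 37) = -3
H (Player 2): min(3, -12, -13) = -13
F (Player 1): max(-3, -13, 40, -37) = 40
J (Player 2): min(-25, -40, 33) = -40
K (Player 2): min(-18, 43, -35) = -35
L (Player 2): min(-20, -16, -14) = -20
I (Player 1): max(-40, -35, -20) = -20
Root (Player 2): min(3, 40, -20) = -20
Player 2 picks the child with the lowest value: I (value -20).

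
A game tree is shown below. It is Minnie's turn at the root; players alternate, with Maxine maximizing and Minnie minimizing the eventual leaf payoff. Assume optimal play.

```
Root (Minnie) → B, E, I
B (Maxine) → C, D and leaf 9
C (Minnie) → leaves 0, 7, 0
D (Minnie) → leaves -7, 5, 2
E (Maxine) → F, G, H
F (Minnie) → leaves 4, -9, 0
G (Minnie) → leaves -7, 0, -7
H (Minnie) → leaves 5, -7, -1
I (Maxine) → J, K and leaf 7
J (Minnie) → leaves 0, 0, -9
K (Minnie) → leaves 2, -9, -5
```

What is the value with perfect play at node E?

F: min(4, -9, 0) = -9
G: min(-7, 0, -7) = -7
H: min(5, -7, -1) = -7
E: max(-9, -7, -7) = -7

-7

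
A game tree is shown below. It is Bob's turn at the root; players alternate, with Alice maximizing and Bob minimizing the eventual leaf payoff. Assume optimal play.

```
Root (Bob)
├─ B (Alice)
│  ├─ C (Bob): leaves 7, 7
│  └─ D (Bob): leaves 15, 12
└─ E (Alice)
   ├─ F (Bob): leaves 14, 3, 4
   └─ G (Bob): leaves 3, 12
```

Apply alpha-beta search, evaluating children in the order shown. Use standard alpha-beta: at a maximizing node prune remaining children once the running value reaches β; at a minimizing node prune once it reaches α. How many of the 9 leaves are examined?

8

C [α=-∞,β=+∞]: v=7
D [α=7,β=+∞]: v=12
B [α=-∞,β=+∞]: v=12
F [α=-∞,β=12]: v=3
G [α=3,β=12]: v=3 after child 1 ≤ α → α-cutoff, skip 1
E [α=-∞,β=12]: v=3
Root [α=-∞,β=+∞]: v=3
Leaves evaluated: 8 of 9.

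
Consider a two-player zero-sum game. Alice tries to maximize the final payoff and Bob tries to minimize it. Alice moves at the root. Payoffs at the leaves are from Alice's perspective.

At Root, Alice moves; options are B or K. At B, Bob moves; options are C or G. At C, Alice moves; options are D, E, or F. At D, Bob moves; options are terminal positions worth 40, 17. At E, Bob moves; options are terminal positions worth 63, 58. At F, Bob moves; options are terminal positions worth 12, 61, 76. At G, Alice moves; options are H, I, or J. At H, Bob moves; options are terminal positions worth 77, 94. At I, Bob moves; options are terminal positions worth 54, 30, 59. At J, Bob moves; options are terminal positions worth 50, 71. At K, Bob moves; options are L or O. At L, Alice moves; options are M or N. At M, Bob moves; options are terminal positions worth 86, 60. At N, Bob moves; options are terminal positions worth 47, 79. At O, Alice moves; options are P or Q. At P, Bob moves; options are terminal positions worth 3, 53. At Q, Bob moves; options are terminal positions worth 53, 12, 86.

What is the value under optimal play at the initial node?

D (Bob): min(40, 17) = 17
E (Bob): min(63, 58) = 58
F (Bob): min(12, 61, 76) = 12
C (Alice): max(17, 58, 12) = 58
H (Bob): min(77, 94) = 77
I (Bob): min(54, 30, 59) = 30
J (Bob): min(50, 71) = 50
G (Alice): max(77, 30, 50) = 77
B (Bob): min(58, 77) = 58
M (Bob): min(86, 60) = 60
N (Bob): min(47, 79) = 47
L (Alice): max(60, 47) = 60
P (Bob): min(3, 53) = 3
Q (Bob): min(53, 12, 86) = 12
O (Alice): max(3, 12) = 12
K (Bob): min(60, 12) = 12
Root (Alice): max(58, 12) = 58

58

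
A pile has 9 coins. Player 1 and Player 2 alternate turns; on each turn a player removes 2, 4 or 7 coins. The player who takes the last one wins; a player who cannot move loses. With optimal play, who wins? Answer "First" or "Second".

Second

W/L table (W = player to move can force a win):
i:   0  1  2  3  4  5  6  7  8  9
     L  L  W  W  W  W  L  W  W  L
Position 9 is L, so the second player wins.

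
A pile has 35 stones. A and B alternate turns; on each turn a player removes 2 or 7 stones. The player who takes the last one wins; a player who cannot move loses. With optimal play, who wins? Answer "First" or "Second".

W/L table (W = player to move can force a win):
i:   0  1  2  3  4  5  6  7  8  9 10 11 12 13 14 15 16 17 18 19 20 21 22 23 24 25 26 27 28 29 30 31 32 33 34 35
     L  L  W  W  L  L  W  W  W  L  L  W  W  L  L  W  W  W  L  L  W  W  L  L  W  W  W  L  L  W  W  L  L  W  W  W
Position 35 is W, so the first player wins.

First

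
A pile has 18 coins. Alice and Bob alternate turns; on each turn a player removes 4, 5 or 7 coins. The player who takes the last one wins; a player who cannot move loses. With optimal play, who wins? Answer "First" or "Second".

Compute winning (W) and losing (L) positions by backward induction:
i:   0  1  2  3  4  5  6  7  8  9 10 11 12 13 14 15 16 17 18
     L  L  L  L  W  W  W  W  W  W  W  L  L  L  L  W  W  W  W
Position 18 is W, so the first player wins.

First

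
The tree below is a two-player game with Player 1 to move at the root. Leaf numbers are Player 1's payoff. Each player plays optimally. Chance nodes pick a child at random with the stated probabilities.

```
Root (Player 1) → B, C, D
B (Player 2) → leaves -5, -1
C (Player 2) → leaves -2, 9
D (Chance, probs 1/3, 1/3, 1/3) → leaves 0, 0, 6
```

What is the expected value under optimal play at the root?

2

B (Player 2): min(-5, -1) = -5
C (Player 2): min(-2, 9) = -2
D (Chance): 1/3·0 + 1/3·0 + 1/3·6 = 2
Root (Player 1): max(-5, -2, 2) = 2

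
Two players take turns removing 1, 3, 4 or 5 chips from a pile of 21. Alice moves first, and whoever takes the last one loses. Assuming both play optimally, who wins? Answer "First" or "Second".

First

W/L table (W = player to move can force a win):
i:   0  1  2  3  4  5  6  7  8  9 10 11 12 13 14 15 16 17 18 19 20 21
     W  L  W  L  W  W  W  W  W  L  W  L  W  W  W  W  W  L  W  L  W  W
Position 21 is W, so the first player wins.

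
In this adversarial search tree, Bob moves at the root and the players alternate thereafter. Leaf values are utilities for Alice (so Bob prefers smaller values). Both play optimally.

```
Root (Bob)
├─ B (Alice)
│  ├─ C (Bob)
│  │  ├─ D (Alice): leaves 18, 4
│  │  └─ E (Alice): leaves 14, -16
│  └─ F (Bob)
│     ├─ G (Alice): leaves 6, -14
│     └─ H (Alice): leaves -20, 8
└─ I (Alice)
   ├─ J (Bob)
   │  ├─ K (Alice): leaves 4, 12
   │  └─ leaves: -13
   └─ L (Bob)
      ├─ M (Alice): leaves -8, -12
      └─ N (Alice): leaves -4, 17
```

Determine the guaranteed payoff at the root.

D (Alice): max(18, 4) = 18
E (Alice): max(14, -16) = 14
C (Bob): min(18, 14) = 14
G (Alice): max(6, -14) = 6
H (Alice): max(-20, 8) = 8
F (Bob): min(6, 8) = 6
B (Alice): max(14, 6) = 14
K (Alice): max(4, 12) = 12
J (Bob): min(12, -13) = -13
M (Alice): max(-8, -12) = -8
N (Alice): max(-4, 17) = 17
L (Bob): min(-8, 17) = -8
I (Alice): max(-13, -8) = -8
Root (Bob): min(14, -8) = -8

-8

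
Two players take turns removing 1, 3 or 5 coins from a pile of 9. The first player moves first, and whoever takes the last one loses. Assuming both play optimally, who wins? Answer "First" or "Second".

Second

Positions where the player to move wins (W) vs loses (L):
i:   0  1  2  3  4  5  6  7  8  9
     W  L  W  L  W  L  W  L  W  L
Position 9 is L, so the second player wins.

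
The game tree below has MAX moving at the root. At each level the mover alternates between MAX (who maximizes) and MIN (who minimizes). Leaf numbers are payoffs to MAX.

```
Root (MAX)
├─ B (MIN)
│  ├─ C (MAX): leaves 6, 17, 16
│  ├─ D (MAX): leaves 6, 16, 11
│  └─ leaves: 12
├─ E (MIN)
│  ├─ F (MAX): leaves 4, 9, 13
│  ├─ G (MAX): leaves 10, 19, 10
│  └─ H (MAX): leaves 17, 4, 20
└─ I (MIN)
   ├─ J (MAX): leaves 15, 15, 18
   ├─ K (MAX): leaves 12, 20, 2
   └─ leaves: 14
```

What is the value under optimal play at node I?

J: max(15, 15, 18) = 18
K: max(12, 20, 2) = 20
I: min(18, 20, 14) = 14

14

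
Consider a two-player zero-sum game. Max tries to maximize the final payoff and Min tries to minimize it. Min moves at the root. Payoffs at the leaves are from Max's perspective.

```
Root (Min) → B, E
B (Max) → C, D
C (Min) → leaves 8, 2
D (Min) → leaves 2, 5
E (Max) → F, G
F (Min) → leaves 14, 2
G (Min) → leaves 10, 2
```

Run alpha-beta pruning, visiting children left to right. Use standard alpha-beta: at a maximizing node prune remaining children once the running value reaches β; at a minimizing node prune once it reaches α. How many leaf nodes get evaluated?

C [α=-∞,β=+∞]: v=2
D [α=2,β=+∞]: v=2 after child 1 ≤ α → α-cutoff, skip 1
B [α=-∞,β=+∞]: v=2
F [α=-∞,β=2]: v=2
E [α=-∞,β=2]: v=2 after child 1 ≥ β → β-cutoff, skip 1
Root [α=-∞,β=+∞]: v=2
Leaves evaluated: 5 of 8.

5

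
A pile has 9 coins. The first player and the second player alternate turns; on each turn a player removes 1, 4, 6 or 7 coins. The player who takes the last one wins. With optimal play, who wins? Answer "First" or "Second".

First

Mark each pile size as W (mover wins) or L (mover loses):
i:   0  1  2  3  4  5  6  7  8  9
     L  W  L  W  W  L  W  W  W  W
Position 9 is W, so the first player wins.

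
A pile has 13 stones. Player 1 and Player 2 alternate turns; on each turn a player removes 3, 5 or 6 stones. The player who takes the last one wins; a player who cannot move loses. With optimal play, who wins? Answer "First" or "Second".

Compute winning (W) and losing (L) positions by backward induction:
i:   0  1  2  3  4  5  6  7  8  9 10 11 12 13
     L  L  L  W  W  W  W  W  W  L  L  L  W  W
Position 13 is W, so the first player wins.

First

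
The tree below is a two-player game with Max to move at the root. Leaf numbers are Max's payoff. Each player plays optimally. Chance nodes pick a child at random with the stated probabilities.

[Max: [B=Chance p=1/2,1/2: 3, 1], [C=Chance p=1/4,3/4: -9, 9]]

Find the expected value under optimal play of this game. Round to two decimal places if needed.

4.5

B (Chance): 1/2·3 + 1/2·1 = 2
C (Chance): 1/4·-9 + 3/4·9 = 4.5
Root (Max): max(2, 4.5) = 4.5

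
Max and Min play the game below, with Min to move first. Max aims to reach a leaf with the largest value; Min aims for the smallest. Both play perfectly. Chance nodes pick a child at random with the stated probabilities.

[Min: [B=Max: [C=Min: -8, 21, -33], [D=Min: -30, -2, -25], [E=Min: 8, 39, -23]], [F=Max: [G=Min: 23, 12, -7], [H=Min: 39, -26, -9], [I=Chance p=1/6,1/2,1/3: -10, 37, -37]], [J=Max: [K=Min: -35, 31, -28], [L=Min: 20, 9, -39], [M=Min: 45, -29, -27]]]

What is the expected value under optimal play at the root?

C (Min): min(-8, 21, -33) = -33
D (Min): min(-30, -2, -25) = -30
E (Min): min(8, 39, -23) = -23
B (Max): max(-33, -30, -23) = -23
G (Min): min(23, 12, -7) = -7
H (Min): min(39, -26, -9) = -26
I (Chance): 1/6·-10 + 1/2·37 + 1/3·-37 = 4.5
F (Max): max(-7, -26, 4.5) = 4.5
K (Min): min(-35, 31, -28) = -35
L (Min): min(20, 9, -39) = -39
M (Min): min(45, -29, -27) = -29
J (Max): max(-35, -39, -29) = -29
Root (Min): min(-23, 4.5, -29) = -29

-29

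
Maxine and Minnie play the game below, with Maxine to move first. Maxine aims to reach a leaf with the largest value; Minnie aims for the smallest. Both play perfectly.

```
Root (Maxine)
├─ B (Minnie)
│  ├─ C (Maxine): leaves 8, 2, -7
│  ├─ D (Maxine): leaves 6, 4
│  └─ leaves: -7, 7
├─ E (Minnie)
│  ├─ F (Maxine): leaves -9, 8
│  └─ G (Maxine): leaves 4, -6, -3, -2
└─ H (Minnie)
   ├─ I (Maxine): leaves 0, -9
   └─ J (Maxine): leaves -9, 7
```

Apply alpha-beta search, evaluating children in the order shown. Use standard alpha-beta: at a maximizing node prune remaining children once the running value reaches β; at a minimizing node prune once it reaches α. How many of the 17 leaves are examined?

C [α=-∞,β=+∞]: v=8
D [α=-∞,β=8]: v=6
B [α=-∞,β=+∞]: v=-7
F [α=-7,β=+∞]: v=8
G [α=-7,β=8]: v=4
E [α=-7,β=+∞]: v=4
I [α=4,β=+∞]: v=0
H [α=4,β=+∞]: v=0 after child 1 ≤ α → α-cutoff, skip 1
Root [α=-∞,β=+∞]: v=4
Leaves evaluated: 15 of 17.

15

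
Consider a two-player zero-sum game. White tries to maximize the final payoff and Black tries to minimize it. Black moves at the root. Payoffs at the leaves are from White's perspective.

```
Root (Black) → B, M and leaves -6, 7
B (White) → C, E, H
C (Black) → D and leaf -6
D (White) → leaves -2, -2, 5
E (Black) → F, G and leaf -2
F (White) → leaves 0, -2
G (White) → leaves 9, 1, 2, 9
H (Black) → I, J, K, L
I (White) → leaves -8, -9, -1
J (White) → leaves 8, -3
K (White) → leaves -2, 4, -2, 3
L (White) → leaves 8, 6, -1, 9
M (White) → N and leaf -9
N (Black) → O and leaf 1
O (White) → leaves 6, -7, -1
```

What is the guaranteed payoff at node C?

-6

D: max(-2, -2, 5) = 5
C: min(5, -6) = -6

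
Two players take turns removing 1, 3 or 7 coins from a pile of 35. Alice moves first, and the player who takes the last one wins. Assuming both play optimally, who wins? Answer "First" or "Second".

Mark each pile size as W (mover wins) or L (mover loses):
i:   0  1  2  3  4  5  6  7  8  9 10 11 12 13 14 15 16 17 18 19 20 21 22 23 24 25 26 27 28 29 30 31 32 33 34 35
     L  W  L  W  L  W  L  W  L  W  L  W  L  W  L  W  L  W  L  W  L  W  L  W  L  W  L  W  L  W  L  W  L  W  L  W
Position 35 is W, so the first player wins.

First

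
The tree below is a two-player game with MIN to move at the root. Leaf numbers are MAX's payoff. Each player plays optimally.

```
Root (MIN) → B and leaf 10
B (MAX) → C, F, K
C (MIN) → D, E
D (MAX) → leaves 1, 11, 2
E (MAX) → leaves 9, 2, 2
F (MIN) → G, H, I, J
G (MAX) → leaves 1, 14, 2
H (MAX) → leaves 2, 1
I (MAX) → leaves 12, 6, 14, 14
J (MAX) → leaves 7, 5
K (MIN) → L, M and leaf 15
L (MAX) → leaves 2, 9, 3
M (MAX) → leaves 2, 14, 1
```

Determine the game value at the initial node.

D (MAX): max(1, 11, 2) = 11
E (MAX): max(9, 2, 2) = 9
C (MIN): min(11, 9) = 9
G (MAX): max(1, 14, 2) = 14
H (MAX): max(2, 1) = 2
I (MAX): max(12, 6, 14, 14) = 14
J (MAX): max(7, 5) = 7
F (MIN): min(14, 2, 14, 7) = 2
L (MAX): max(2, 9, 3) = 9
M (MAX): max(2, 14, 1) = 14
K (MIN): min(9, 14, 15) = 9
B (MAX): max(9, 2, 9) = 9
Root (MIN): min(9, 10) = 9

9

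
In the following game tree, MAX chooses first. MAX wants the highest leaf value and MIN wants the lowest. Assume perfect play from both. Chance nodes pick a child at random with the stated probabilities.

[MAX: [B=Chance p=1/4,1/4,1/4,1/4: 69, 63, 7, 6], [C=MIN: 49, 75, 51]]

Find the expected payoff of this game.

49

B (Chance): 1/4·69 + 1/4·63 + 1/4·7 + 1/4·6 = 36.25
C (MIN): min(49, 75, 51) = 49
Root (MAX): max(36.25, 49) = 49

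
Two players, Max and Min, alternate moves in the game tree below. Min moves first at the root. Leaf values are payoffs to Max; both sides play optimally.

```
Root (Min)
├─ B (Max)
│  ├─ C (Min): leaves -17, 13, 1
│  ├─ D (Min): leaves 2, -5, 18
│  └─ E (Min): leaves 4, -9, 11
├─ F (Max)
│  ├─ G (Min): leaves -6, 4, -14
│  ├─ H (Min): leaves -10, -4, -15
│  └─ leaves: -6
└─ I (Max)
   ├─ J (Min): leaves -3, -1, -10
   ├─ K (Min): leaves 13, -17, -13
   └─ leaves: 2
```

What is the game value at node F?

G: min(-6, 4, -14) = -14
H: min(-10, -4, -15) = -15
F: max(-14, -15, -6) = -6

-6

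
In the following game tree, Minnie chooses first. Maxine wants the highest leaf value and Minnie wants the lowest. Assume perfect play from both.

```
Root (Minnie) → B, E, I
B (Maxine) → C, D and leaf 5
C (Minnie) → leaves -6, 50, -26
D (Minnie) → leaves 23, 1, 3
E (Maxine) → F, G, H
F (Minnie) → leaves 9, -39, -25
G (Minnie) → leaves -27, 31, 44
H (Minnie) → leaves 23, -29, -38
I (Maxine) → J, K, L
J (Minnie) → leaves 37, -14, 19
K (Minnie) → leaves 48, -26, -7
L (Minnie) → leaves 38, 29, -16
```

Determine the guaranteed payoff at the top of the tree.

-27

C (Minnie): min(-6, 50, -26) = -26
D (Minnie): min(23, 1, 3) = 1
B (Maxine): max(-26, 1, 5) = 5
F (Minnie): min(9, -39, -25) = -39
G (Minnie): min(-27, 31, 44) = -27
H (Minnie): min(23, -29, -38) = -38
E (Maxine): max(-39, -27, -38) = -27
J (Minnie): min(37, -14, 19) = -14
K (Minnie): min(48, -26, -7) = -26
L (Minnie): min(38, 29, -16) = -16
I (Maxine): max(-14, -26, -16) = -14
Root (Minnie): min(5, -27, -14) = -27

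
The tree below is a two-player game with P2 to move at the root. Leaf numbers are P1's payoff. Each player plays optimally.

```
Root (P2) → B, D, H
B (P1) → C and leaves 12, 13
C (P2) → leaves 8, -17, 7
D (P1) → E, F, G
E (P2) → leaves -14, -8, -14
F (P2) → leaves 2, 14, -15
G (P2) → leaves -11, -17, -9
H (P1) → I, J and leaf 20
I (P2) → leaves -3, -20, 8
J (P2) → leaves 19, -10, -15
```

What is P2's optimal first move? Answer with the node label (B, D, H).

D

C (P2): min(8, -17, 7) = -17
B (P1): max(-17, 12, 13) = 13
E (P2): min(-14, -8, -14) = -14
F (P2): min(2, 14, -15) = -15
G (P2): min(-11, -17, -9) = -17
D (P1): max(-14, -15, -17) = -14
I (P2): min(-3, -20, 8) = -20
J (P2): min(19, -10, -15) = -15
H (P1): max(-20, -15, 20) = 20
Root (P2): min(13, -14, 20) = -14
P2 picks the child with the lowest value: D (value -14).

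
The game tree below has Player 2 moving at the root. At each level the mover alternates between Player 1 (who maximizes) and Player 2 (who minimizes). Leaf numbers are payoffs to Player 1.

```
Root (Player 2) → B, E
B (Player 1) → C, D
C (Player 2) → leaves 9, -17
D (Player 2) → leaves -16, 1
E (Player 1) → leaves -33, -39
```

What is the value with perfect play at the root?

C (Player 2): min(9, -17) = -17
D (Player 2): min(-16, 1) = -16
B (Player 1): max(-17, -16) = -16
E (Player 1): max(-33, -39) = -33
Root (Player 2): min(-16, -33) = -33

-33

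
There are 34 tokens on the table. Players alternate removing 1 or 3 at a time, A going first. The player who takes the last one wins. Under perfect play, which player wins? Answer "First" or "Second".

Second

Compute winning (W) and losing (L) positions by backward induction:
i:   0  1  2  3  4  5  6  7  8  9 10 11 12 13 14 15 16 17 18 19 20 21 22 23 24 25 26 27 28 29 30 31 32 33 34
     L  W  L  W  L  W  L  W  L  W  L  W  L  W  L  W  L  W  L  W  L  W  L  W  L  W  L  W  L  W  L  W  L  W  L
Position 34 is L, so the second player wins.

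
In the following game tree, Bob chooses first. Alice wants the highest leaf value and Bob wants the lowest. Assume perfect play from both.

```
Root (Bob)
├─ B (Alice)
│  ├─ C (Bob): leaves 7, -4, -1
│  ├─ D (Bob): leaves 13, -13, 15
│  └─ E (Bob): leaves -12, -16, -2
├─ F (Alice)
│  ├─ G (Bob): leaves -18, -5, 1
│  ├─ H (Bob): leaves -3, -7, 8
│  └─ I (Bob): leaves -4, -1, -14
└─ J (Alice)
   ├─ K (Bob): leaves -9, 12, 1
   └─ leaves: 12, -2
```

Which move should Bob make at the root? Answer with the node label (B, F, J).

C (Bob): min(7, -4, -1) = -4
D (Bob): min(13, -13, 15) = -13
E (Bob): min(-12, -16, -2) = -16
B (Alice): max(-4, -13, -16) = -4
G (Bob): min(-18, -5, 1) = -18
H (Bob): min(-3, -7, 8) = -7
I (Bob): min(-4, -1, -14) = -14
F (Alice): max(-18, -7, -14) = -7
K (Bob): min(-9, 12, 1) = -9
J (Alice): max(-9, 12, -2) = 12
Root (Bob): min(-4, -7, 12) = -7
Bob picks the child with the lowest value: F (value -7).

F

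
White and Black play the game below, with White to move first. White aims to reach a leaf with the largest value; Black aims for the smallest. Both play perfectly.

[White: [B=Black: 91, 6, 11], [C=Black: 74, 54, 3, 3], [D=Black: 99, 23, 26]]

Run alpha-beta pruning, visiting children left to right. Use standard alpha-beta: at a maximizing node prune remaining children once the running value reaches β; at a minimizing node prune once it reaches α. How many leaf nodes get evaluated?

9

B [α=-∞,β=+∞]: v=6
C [α=6,β=+∞]: v=3 after child 3 ≤ α → α-cutoff, skip 1
D [α=6,β=+∞]: v=23
Root [α=-∞,β=+∞]: v=23
Leaves evaluated: 9 of 10.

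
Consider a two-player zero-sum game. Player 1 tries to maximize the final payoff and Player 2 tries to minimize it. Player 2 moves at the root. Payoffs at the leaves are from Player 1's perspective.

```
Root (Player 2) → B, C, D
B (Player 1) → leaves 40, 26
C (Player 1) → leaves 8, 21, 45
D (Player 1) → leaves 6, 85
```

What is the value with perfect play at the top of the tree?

40

B (Player 1): max(40, 26) = 40
C (Player 1): max(8, 21, 45) = 45
D (Player 1): max(6, 85) = 85
Root (Player 2): min(40, 45, 85) = 40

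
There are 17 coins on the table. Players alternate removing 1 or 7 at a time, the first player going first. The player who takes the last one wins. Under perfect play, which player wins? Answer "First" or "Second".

First

Mark each pile size as W (mover wins) or L (mover loses):
i:   0  1  2  3  4  5  6  7  8  9 10 11 12 13 14 15 16 17
     L  W  L  W  L  W  L  W  L  W  L  W  L  W  L  W  L  W
Position 17 is W, so the first player wins.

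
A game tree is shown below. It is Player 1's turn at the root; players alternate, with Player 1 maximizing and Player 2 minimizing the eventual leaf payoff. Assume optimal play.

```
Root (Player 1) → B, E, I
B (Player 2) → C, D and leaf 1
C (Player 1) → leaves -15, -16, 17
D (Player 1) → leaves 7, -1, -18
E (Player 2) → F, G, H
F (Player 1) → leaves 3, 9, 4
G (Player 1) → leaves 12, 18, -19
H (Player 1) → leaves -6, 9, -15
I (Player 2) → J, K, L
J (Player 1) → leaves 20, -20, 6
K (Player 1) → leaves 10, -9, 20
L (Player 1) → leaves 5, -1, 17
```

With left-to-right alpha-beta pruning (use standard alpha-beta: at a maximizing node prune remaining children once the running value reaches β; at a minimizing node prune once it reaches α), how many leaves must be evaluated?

22

C [α=-∞,β=+∞]: v=17
D [α=-∞,β=17]: v=7
B [α=-∞,β=+∞]: v=1
F [α=1,β=+∞]: v=9
G [α=1,β=9]: v=12 after child 1 ≥ β → β-cutoff, skip 2
H [α=1,β=9]: v=9 after child 2 ≥ β → β-cutoff, skip 1
E [α=1,β=+∞]: v=9
J [α=9,β=+∞]: v=20
K [α=9,β=20]: v=20
L [α=9,β=20]: v=17
I [α=9,β=+∞]: v=17
Root [α=-∞,β=+∞]: v=17
Leaves evaluated: 22 of 25.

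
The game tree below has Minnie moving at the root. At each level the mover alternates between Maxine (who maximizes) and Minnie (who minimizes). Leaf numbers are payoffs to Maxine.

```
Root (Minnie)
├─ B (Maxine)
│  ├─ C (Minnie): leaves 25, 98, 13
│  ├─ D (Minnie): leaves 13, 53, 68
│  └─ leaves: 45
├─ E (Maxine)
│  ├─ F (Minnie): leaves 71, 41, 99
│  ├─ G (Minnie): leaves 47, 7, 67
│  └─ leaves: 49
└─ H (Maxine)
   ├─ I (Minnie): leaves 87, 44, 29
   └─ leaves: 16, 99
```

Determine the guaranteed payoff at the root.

45

C (Minnie): min(25, 98, 13) = 13
D (Minnie): min(13, 53, 68) = 13
B (Maxine): max(13, 13, 45) = 45
F (Minnie): min(71, 41, 99) = 41
G (Minnie): min(47, 7, 67) = 7
E (Maxine): max(41, 7, 49) = 49
I (Minnie): min(87, 44, 29) = 29
H (Maxine): max(29, 16, 99) = 99
Root (Minnie): min(45, 49, 99) = 45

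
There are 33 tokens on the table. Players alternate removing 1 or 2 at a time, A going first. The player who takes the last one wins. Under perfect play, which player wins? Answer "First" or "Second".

Second

Positions where the player to move wins (W) vs loses (L):
i:   0  1  2  3  4  5  6  7  8  9 10 11 12 13 14 15 16 17 18 19 20 21 22 23 24 25 26 27 28 29 30 31 32 33
     L  W  W  L  W  W  L  W  W  L  W  W  L  W  W  L  W  W  L  W  W  L  W  W  L  W  W  L  W  W  L  W  W  L
Position 33 is L, so the second player wins.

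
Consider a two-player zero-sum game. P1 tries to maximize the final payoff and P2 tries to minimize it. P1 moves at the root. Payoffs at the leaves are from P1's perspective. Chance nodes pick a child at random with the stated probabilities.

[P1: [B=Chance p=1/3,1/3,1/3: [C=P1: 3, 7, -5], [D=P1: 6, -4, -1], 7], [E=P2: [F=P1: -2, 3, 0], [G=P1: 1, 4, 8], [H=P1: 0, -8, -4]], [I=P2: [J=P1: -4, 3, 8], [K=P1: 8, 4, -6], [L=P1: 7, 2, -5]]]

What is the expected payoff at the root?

7

C (P1): max(3, 7, -5) = 7
D (P1): max(6, -4, -1) = 6
B (Chance): 1/3·7 + 1/3·6 + 1/3·7 = 6.67
F (P1): max(-2, 3, 0) = 3
G (P1): max(1, 4, 8) = 8
H (P1): max(0, -8, -4) = 0
E (P2): min(3, 8, 0) = 0
J (P1): max(-4, 3, 8) = 8
K (P1): max(8, 4, -6) = 8
L (P1): max(7, 2, -5) = 7
I (P2): min(8, 8, 7) = 7
Root (P1): max(6.67, 0, 7) = 7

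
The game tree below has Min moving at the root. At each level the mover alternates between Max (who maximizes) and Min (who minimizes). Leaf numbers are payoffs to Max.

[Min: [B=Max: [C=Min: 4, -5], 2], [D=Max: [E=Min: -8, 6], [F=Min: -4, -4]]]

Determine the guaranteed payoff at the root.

-4

C (Min): min(4, -5) = -5
B (Max): max(-5, 2) = 2
E (Min): min(-8, 6) = -8
F (Min): min(-4, -4) = -4
D (Max): max(-8, -4) = -4
Root (Min): min(2, -4) = -4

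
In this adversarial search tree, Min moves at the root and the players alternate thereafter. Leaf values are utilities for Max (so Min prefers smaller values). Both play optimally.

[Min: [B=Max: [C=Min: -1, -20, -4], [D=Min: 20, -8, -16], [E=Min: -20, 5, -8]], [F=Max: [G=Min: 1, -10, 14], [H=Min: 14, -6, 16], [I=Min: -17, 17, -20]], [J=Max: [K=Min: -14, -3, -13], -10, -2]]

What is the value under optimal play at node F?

G: min(1, -10, 14) = -10
H: min(14, -6, 16) = -6
I: min(-17, 17, -20) = -20
F: max(-10, -6, -20) = -6

-6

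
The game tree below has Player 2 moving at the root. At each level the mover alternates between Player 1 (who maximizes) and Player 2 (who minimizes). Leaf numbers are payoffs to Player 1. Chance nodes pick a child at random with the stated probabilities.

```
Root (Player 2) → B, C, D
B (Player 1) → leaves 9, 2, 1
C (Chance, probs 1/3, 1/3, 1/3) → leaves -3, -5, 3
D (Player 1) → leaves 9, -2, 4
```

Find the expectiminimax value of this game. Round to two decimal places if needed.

-1.67

B (Player 1): max(9, 2, 1) = 9
C (Chance): 1/3·-3 + 1/3·-5 + 1/3·3 = -1.67
D (Player 1): max(9, -2, 4) = 9
Root (Player 2): min(9, -1.67, 9) = -1.67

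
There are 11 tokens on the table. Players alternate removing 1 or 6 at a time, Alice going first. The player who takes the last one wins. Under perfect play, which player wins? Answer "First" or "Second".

Second

W/L table (W = player to move can force a win):
i:   0  1  2  3  4  5  6  7  8  9 10 11
     L  W  L  W  L  W  W  L  W  L  W  L
Position 11 is L, so the second player wins.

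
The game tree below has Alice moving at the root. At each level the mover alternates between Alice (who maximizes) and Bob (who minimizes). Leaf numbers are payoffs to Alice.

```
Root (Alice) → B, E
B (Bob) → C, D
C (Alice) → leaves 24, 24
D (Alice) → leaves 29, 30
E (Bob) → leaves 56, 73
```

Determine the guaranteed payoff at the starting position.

C (Alice): max(24, 24) = 24
D (Alice): max(29, 30) = 30
B (Bob): min(24, 30) = 24
E (Bob): min(56, 73) = 56
Root (Alice): max(24, 56) = 56

56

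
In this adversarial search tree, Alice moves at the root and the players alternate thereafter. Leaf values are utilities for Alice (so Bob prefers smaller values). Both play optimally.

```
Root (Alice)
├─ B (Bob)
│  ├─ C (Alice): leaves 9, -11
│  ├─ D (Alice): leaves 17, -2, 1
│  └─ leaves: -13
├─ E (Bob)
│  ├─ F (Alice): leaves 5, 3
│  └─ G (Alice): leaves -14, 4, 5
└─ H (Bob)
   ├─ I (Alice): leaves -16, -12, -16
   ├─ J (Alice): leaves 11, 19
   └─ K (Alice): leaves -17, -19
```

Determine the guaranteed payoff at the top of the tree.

C (Alice): max(9, -11) = 9
D (Alice): max(17, -2, 1) = 17
B (Bob): min(9, 17, -13) = -13
F (Alice): max(5, 3) = 5
G (Alice): max(-14, 4, 5) = 5
E (Bob): min(5, 5) = 5
I (Alice): max(-16, -12, -16) = -12
J (Alice): max(11, 19) = 19
K (Alice): max(-17, -19) = -17
H (Bob): min(-12, 19, -17) = -17
Root (Alice): max(-13, 5, -17) = 5

5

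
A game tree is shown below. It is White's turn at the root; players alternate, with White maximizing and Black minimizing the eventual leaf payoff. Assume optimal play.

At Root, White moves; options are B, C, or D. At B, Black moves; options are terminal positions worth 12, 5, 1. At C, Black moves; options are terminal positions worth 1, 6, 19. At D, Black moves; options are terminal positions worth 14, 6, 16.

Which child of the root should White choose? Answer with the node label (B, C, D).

D

B (Black): min(12, 5, 1) = 1
C (Black): min(1, 6, 19) = 1
D (Black): min(14, 6, 16) = 6
Root (White): max(1, 1, 6) = 6
White picks the child with the highest value: D (value 6).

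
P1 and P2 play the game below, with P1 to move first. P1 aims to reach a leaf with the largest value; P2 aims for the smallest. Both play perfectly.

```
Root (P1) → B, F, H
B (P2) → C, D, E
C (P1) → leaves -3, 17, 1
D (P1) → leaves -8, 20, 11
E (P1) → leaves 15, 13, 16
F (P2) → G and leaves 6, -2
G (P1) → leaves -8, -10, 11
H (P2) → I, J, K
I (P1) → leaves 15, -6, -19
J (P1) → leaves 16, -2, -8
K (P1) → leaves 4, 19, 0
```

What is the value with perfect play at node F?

G: max(-8, -10, 11) = 11
F: min(11, 6, -2) = -2

-2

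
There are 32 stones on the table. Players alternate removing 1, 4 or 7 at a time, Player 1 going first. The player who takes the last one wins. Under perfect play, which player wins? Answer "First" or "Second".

Second

Positions where the player to move wins (W) vs loses (L):
i:   0  1  2  3  4  5  6  7  8  9 10 11 12 13 14 15 16 17 18 19 20 21 22 23 24 25 26 27 28 29 30 31 32
     L  W  L  W  W  L  W  W  L  W  L  W  W  L  W  W  L  W  L  W  W  L  W  W  L  W  L  W  W  L  W  W  L
Position 32 is L, so the second player wins.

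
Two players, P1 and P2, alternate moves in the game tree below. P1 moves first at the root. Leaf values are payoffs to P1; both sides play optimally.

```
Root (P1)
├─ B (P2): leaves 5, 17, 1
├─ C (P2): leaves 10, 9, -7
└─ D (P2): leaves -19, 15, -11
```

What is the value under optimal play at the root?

1

B (P2): min(5, 17, 1) = 1
C (P2): min(10, 9, -7) = -7
D (P2): min(-19, 15, -11) = -19
Root (P1): max(1, -7, -19) = 1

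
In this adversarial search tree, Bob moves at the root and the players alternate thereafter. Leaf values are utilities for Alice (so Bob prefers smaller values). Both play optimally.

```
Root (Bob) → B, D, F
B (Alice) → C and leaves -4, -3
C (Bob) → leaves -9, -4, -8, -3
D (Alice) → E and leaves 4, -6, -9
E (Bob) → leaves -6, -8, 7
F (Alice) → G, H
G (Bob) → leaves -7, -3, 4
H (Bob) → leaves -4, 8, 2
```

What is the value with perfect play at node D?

4

E: min(-6, -8, 7) = -8
D: max(-8, 4, -6, -9) = 4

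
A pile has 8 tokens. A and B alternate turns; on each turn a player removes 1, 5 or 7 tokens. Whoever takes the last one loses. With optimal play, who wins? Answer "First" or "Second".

Positions where the player to move wins (W) vs loses (L):
i:   0  1  2  3  4  5  6  7  8
     W  L  W  L  W  L  W  L  W
Position 8 is W, so the first player wins.

First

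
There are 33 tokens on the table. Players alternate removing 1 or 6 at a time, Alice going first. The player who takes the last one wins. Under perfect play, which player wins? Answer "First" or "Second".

First

W/L table (W = player to move can force a win):
i:   0  1  2  3  4  5  6  7  8  9 10 11 12 13 14 15 16 17 18 19 20 21 22 23 24 25 26 27 28 29 30 31 32 33
     L  W  L  W  L  W  W  L  W  L  W  L  W  W  L  W  L  W  L  W  W  L  W  L  W  L  W  W  L  W  L  W  L  W
Position 33 is W, so the first player wins.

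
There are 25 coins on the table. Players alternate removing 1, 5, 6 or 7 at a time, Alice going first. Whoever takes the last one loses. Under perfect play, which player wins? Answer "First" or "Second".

Compute winning (W) and losing (L) positions by backward induction:
i:   0  1  2  3  4  5  6  7  8  9 10 11 12 13 14 15 16 17 18 19 20 21 22 23 24 25
     W  L  W  L  W  L  W  W  W  W  W  W  W  L  W  L  W  L  W  W  W  W  W  W  W  L
Position 25 is L, so the second player wins.

Second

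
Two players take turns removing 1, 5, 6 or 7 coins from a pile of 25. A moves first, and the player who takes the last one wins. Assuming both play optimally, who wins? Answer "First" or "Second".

First

Compute winning (W) and losing (L) positions by backward induction:
i:   0  1  2  3  4  5  6  7  8  9 10 11 12 13 14 15 16 17 18 19 20 21 22 23 24 25
     L  W  L  W  L  W  W  W  W  W  W  W  L  W  L  W  L  W  W  W  W  W  W  W  L  W
Position 25 is W, so the first player wins.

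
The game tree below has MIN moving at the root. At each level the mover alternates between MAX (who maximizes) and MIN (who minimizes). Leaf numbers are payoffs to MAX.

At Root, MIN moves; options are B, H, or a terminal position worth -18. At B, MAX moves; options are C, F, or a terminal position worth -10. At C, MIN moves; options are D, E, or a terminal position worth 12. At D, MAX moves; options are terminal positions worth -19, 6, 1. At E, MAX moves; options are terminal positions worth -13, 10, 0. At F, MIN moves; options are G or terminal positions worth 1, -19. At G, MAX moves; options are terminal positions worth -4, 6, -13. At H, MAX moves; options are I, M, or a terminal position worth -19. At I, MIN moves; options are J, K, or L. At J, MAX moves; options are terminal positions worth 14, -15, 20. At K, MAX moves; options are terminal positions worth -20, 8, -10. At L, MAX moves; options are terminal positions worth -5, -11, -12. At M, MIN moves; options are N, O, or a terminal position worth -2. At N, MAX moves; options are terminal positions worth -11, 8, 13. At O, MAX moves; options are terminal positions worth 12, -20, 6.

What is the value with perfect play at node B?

6

D: max(-19, 6, 1) = 6
E: max(-13, 10, 0) = 10
C: min(6, 10, 12) = 6
G: max(-4, 6, -13) = 6
F: min(6, 1, -19) = -19
B: max(6, -19, -10) = 6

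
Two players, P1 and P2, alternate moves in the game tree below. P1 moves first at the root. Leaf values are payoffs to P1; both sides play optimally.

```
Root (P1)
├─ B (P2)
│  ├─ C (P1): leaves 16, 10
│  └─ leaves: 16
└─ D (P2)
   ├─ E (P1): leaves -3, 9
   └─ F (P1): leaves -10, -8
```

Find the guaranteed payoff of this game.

16

C (P1): max(16, 10) = 16
B (P2): min(16, 16) = 16
E (P1): max(-3, 9) = 9
F (P1): max(-10, -8) = -8
D (P2): min(9, -8) = -8
Root (P1): max(16, -8) = 16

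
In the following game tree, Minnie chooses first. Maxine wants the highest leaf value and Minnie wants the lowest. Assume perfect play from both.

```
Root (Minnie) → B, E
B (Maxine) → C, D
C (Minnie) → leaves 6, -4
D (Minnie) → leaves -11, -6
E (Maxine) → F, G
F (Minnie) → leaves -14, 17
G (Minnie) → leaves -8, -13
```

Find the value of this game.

-13

C (Minnie): min(6, -4) = -4
D (Minnie): min(-11, -6) = -11
B (Maxine): max(-4, -11) = -4
F (Minnie): min(-14, 17) = -14
G (Minnie): min(-8, -13) = -13
E (Maxine): max(-14, -13) = -13
Root (Minnie): min(-4, -13) = -13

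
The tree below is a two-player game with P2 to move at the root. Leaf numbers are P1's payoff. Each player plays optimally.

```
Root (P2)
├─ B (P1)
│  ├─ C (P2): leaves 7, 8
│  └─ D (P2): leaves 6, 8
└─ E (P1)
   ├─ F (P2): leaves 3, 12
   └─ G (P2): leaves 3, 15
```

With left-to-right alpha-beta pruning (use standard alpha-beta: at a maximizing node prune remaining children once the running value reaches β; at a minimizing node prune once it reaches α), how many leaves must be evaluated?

6

C [α=-∞,β=+∞]: v=7
D [α=7,β=+∞]: v=6 after child 1 ≤ α → α-cutoff, skip 1
B [α=-∞,β=+∞]: v=7
F [α=-∞,β=7]: v=3
G [α=3,β=7]: v=3 after child 1 ≤ α → α-cutoff, skip 1
E [α=-∞,β=7]: v=3
Root [α=-∞,β=+∞]: v=3
Leaves evaluated: 6 of 8.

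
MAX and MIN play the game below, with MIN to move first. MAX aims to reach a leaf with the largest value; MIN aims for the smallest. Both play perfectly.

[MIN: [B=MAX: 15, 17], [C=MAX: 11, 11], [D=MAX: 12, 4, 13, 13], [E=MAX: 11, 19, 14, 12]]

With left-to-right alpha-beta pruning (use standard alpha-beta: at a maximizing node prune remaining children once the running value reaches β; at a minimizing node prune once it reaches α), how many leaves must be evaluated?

6

B [α=-∞,β=+∞]: v=17
C [α=-∞,β=17]: v=11
D [α=-∞,β=11]: v=12 after child 1 ≥ β → β-cutoff, skip 3
E [α=-∞,β=11]: v=11 after child 1 ≥ β → β-cutoff, skip 3
Root [α=-∞,β=+∞]: v=11
Leaves evaluated: 6 of 12.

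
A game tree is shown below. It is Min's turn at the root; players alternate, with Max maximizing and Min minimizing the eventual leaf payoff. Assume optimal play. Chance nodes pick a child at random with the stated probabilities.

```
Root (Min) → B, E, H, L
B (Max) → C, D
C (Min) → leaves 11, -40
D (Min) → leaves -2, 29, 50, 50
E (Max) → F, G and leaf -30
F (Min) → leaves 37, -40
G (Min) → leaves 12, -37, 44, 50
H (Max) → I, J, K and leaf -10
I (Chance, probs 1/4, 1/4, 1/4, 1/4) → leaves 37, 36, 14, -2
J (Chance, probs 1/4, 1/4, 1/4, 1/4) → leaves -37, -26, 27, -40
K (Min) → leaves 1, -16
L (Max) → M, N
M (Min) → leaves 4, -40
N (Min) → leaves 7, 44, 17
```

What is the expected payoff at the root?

C (Min): min(11, -40) = -40
D (Min): min(-2, 29, 50, 50) = -2
B (Max): max(-40, -2) = -2
F (Min): min(37, -40) = -40
G (Min): min(12, -37, 44, 50) = -37
E (Max): max(-40, -37, -30) = -30
I (Chance): 1/4·37 + 1/4·36 + 1/4·14 + 1/4·-2 = 21.25
J (Chance): 1/4·-37 + 1/4·-26 + 1/4·27 + 1/4·-40 = -19
K (Min): min(1, -16) = -16
H (Max): max(21.25, -19, -16, -10) = 21.25
M (Min): min(4, -40) = -40
N (Min): min(7, 44, 17) = 7
L (Max): max(-40, 7) = 7
Root (Min): min(-2, -30, 21.25, 7) = -30

-30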